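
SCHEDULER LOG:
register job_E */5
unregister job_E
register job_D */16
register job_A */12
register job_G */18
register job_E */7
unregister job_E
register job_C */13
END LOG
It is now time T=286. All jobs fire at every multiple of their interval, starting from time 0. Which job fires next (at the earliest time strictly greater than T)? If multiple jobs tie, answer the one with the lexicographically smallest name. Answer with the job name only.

Answer: job_A

Derivation:
Op 1: register job_E */5 -> active={job_E:*/5}
Op 2: unregister job_E -> active={}
Op 3: register job_D */16 -> active={job_D:*/16}
Op 4: register job_A */12 -> active={job_A:*/12, job_D:*/16}
Op 5: register job_G */18 -> active={job_A:*/12, job_D:*/16, job_G:*/18}
Op 6: register job_E */7 -> active={job_A:*/12, job_D:*/16, job_E:*/7, job_G:*/18}
Op 7: unregister job_E -> active={job_A:*/12, job_D:*/16, job_G:*/18}
Op 8: register job_C */13 -> active={job_A:*/12, job_C:*/13, job_D:*/16, job_G:*/18}
  job_A: interval 12, next fire after T=286 is 288
  job_C: interval 13, next fire after T=286 is 299
  job_D: interval 16, next fire after T=286 is 288
  job_G: interval 18, next fire after T=286 is 288
Earliest = 288, winner (lex tiebreak) = job_A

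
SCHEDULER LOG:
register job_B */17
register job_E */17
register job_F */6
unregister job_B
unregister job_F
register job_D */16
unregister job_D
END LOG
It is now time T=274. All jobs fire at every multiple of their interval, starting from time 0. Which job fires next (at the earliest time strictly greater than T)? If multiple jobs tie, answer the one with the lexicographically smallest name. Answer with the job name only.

Op 1: register job_B */17 -> active={job_B:*/17}
Op 2: register job_E */17 -> active={job_B:*/17, job_E:*/17}
Op 3: register job_F */6 -> active={job_B:*/17, job_E:*/17, job_F:*/6}
Op 4: unregister job_B -> active={job_E:*/17, job_F:*/6}
Op 5: unregister job_F -> active={job_E:*/17}
Op 6: register job_D */16 -> active={job_D:*/16, job_E:*/17}
Op 7: unregister job_D -> active={job_E:*/17}
  job_E: interval 17, next fire after T=274 is 289
Earliest = 289, winner (lex tiebreak) = job_E

Answer: job_E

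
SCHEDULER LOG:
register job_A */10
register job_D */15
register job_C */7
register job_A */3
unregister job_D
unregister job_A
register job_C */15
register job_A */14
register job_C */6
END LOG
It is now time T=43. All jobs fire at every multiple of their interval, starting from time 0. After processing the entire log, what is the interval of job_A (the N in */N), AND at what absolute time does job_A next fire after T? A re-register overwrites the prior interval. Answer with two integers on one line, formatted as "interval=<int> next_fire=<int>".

Op 1: register job_A */10 -> active={job_A:*/10}
Op 2: register job_D */15 -> active={job_A:*/10, job_D:*/15}
Op 3: register job_C */7 -> active={job_A:*/10, job_C:*/7, job_D:*/15}
Op 4: register job_A */3 -> active={job_A:*/3, job_C:*/7, job_D:*/15}
Op 5: unregister job_D -> active={job_A:*/3, job_C:*/7}
Op 6: unregister job_A -> active={job_C:*/7}
Op 7: register job_C */15 -> active={job_C:*/15}
Op 8: register job_A */14 -> active={job_A:*/14, job_C:*/15}
Op 9: register job_C */6 -> active={job_A:*/14, job_C:*/6}
Final interval of job_A = 14
Next fire of job_A after T=43: (43//14+1)*14 = 56

Answer: interval=14 next_fire=56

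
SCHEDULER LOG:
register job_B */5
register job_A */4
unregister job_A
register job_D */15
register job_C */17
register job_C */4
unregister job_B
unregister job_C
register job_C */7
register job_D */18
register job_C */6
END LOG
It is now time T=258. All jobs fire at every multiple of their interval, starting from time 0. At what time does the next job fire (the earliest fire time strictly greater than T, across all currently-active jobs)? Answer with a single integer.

Op 1: register job_B */5 -> active={job_B:*/5}
Op 2: register job_A */4 -> active={job_A:*/4, job_B:*/5}
Op 3: unregister job_A -> active={job_B:*/5}
Op 4: register job_D */15 -> active={job_B:*/5, job_D:*/15}
Op 5: register job_C */17 -> active={job_B:*/5, job_C:*/17, job_D:*/15}
Op 6: register job_C */4 -> active={job_B:*/5, job_C:*/4, job_D:*/15}
Op 7: unregister job_B -> active={job_C:*/4, job_D:*/15}
Op 8: unregister job_C -> active={job_D:*/15}
Op 9: register job_C */7 -> active={job_C:*/7, job_D:*/15}
Op 10: register job_D */18 -> active={job_C:*/7, job_D:*/18}
Op 11: register job_C */6 -> active={job_C:*/6, job_D:*/18}
  job_C: interval 6, next fire after T=258 is 264
  job_D: interval 18, next fire after T=258 is 270
Earliest fire time = 264 (job job_C)

Answer: 264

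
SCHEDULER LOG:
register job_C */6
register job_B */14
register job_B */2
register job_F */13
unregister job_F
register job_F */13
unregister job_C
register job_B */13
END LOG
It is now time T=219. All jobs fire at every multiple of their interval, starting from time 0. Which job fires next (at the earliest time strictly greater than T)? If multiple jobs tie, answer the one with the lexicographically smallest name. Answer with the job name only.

Answer: job_B

Derivation:
Op 1: register job_C */6 -> active={job_C:*/6}
Op 2: register job_B */14 -> active={job_B:*/14, job_C:*/6}
Op 3: register job_B */2 -> active={job_B:*/2, job_C:*/6}
Op 4: register job_F */13 -> active={job_B:*/2, job_C:*/6, job_F:*/13}
Op 5: unregister job_F -> active={job_B:*/2, job_C:*/6}
Op 6: register job_F */13 -> active={job_B:*/2, job_C:*/6, job_F:*/13}
Op 7: unregister job_C -> active={job_B:*/2, job_F:*/13}
Op 8: register job_B */13 -> active={job_B:*/13, job_F:*/13}
  job_B: interval 13, next fire after T=219 is 221
  job_F: interval 13, next fire after T=219 is 221
Earliest = 221, winner (lex tiebreak) = job_B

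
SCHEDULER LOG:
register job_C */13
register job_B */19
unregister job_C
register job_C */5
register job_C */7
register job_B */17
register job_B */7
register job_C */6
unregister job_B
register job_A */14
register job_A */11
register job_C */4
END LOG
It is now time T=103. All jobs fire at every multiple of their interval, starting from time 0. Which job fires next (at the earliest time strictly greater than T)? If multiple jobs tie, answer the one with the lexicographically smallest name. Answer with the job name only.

Answer: job_C

Derivation:
Op 1: register job_C */13 -> active={job_C:*/13}
Op 2: register job_B */19 -> active={job_B:*/19, job_C:*/13}
Op 3: unregister job_C -> active={job_B:*/19}
Op 4: register job_C */5 -> active={job_B:*/19, job_C:*/5}
Op 5: register job_C */7 -> active={job_B:*/19, job_C:*/7}
Op 6: register job_B */17 -> active={job_B:*/17, job_C:*/7}
Op 7: register job_B */7 -> active={job_B:*/7, job_C:*/7}
Op 8: register job_C */6 -> active={job_B:*/7, job_C:*/6}
Op 9: unregister job_B -> active={job_C:*/6}
Op 10: register job_A */14 -> active={job_A:*/14, job_C:*/6}
Op 11: register job_A */11 -> active={job_A:*/11, job_C:*/6}
Op 12: register job_C */4 -> active={job_A:*/11, job_C:*/4}
  job_A: interval 11, next fire after T=103 is 110
  job_C: interval 4, next fire after T=103 is 104
Earliest = 104, winner (lex tiebreak) = job_C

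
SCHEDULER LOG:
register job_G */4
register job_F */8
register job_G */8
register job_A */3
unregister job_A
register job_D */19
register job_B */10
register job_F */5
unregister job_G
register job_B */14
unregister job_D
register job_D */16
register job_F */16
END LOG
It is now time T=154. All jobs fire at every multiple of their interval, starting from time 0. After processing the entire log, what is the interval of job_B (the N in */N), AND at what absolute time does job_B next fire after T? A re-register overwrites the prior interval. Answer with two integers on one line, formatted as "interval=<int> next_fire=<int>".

Answer: interval=14 next_fire=168

Derivation:
Op 1: register job_G */4 -> active={job_G:*/4}
Op 2: register job_F */8 -> active={job_F:*/8, job_G:*/4}
Op 3: register job_G */8 -> active={job_F:*/8, job_G:*/8}
Op 4: register job_A */3 -> active={job_A:*/3, job_F:*/8, job_G:*/8}
Op 5: unregister job_A -> active={job_F:*/8, job_G:*/8}
Op 6: register job_D */19 -> active={job_D:*/19, job_F:*/8, job_G:*/8}
Op 7: register job_B */10 -> active={job_B:*/10, job_D:*/19, job_F:*/8, job_G:*/8}
Op 8: register job_F */5 -> active={job_B:*/10, job_D:*/19, job_F:*/5, job_G:*/8}
Op 9: unregister job_G -> active={job_B:*/10, job_D:*/19, job_F:*/5}
Op 10: register job_B */14 -> active={job_B:*/14, job_D:*/19, job_F:*/5}
Op 11: unregister job_D -> active={job_B:*/14, job_F:*/5}
Op 12: register job_D */16 -> active={job_B:*/14, job_D:*/16, job_F:*/5}
Op 13: register job_F */16 -> active={job_B:*/14, job_D:*/16, job_F:*/16}
Final interval of job_B = 14
Next fire of job_B after T=154: (154//14+1)*14 = 168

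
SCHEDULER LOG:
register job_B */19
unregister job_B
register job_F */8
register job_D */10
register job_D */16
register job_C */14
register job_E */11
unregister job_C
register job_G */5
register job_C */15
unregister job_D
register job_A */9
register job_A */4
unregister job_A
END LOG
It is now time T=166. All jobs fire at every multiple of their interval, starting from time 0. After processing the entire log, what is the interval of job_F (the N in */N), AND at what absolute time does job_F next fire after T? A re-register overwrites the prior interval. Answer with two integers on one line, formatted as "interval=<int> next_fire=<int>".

Answer: interval=8 next_fire=168

Derivation:
Op 1: register job_B */19 -> active={job_B:*/19}
Op 2: unregister job_B -> active={}
Op 3: register job_F */8 -> active={job_F:*/8}
Op 4: register job_D */10 -> active={job_D:*/10, job_F:*/8}
Op 5: register job_D */16 -> active={job_D:*/16, job_F:*/8}
Op 6: register job_C */14 -> active={job_C:*/14, job_D:*/16, job_F:*/8}
Op 7: register job_E */11 -> active={job_C:*/14, job_D:*/16, job_E:*/11, job_F:*/8}
Op 8: unregister job_C -> active={job_D:*/16, job_E:*/11, job_F:*/8}
Op 9: register job_G */5 -> active={job_D:*/16, job_E:*/11, job_F:*/8, job_G:*/5}
Op 10: register job_C */15 -> active={job_C:*/15, job_D:*/16, job_E:*/11, job_F:*/8, job_G:*/5}
Op 11: unregister job_D -> active={job_C:*/15, job_E:*/11, job_F:*/8, job_G:*/5}
Op 12: register job_A */9 -> active={job_A:*/9, job_C:*/15, job_E:*/11, job_F:*/8, job_G:*/5}
Op 13: register job_A */4 -> active={job_A:*/4, job_C:*/15, job_E:*/11, job_F:*/8, job_G:*/5}
Op 14: unregister job_A -> active={job_C:*/15, job_E:*/11, job_F:*/8, job_G:*/5}
Final interval of job_F = 8
Next fire of job_F after T=166: (166//8+1)*8 = 168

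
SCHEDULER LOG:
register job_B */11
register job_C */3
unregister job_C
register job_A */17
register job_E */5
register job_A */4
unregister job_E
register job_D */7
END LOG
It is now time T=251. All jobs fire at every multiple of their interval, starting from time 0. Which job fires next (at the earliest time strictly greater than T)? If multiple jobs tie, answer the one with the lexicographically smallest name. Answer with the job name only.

Op 1: register job_B */11 -> active={job_B:*/11}
Op 2: register job_C */3 -> active={job_B:*/11, job_C:*/3}
Op 3: unregister job_C -> active={job_B:*/11}
Op 4: register job_A */17 -> active={job_A:*/17, job_B:*/11}
Op 5: register job_E */5 -> active={job_A:*/17, job_B:*/11, job_E:*/5}
Op 6: register job_A */4 -> active={job_A:*/4, job_B:*/11, job_E:*/5}
Op 7: unregister job_E -> active={job_A:*/4, job_B:*/11}
Op 8: register job_D */7 -> active={job_A:*/4, job_B:*/11, job_D:*/7}
  job_A: interval 4, next fire after T=251 is 252
  job_B: interval 11, next fire after T=251 is 253
  job_D: interval 7, next fire after T=251 is 252
Earliest = 252, winner (lex tiebreak) = job_A

Answer: job_A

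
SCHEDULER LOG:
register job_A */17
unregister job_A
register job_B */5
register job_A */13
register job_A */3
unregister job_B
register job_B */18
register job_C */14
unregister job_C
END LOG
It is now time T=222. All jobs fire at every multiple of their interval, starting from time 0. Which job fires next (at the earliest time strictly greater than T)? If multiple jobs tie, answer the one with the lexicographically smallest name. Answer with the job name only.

Op 1: register job_A */17 -> active={job_A:*/17}
Op 2: unregister job_A -> active={}
Op 3: register job_B */5 -> active={job_B:*/5}
Op 4: register job_A */13 -> active={job_A:*/13, job_B:*/5}
Op 5: register job_A */3 -> active={job_A:*/3, job_B:*/5}
Op 6: unregister job_B -> active={job_A:*/3}
Op 7: register job_B */18 -> active={job_A:*/3, job_B:*/18}
Op 8: register job_C */14 -> active={job_A:*/3, job_B:*/18, job_C:*/14}
Op 9: unregister job_C -> active={job_A:*/3, job_B:*/18}
  job_A: interval 3, next fire after T=222 is 225
  job_B: interval 18, next fire after T=222 is 234
Earliest = 225, winner (lex tiebreak) = job_A

Answer: job_A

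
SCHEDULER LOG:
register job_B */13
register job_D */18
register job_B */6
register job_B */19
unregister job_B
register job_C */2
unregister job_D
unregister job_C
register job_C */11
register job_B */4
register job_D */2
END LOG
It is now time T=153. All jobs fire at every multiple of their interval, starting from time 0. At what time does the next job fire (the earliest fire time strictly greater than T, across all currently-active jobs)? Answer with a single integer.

Op 1: register job_B */13 -> active={job_B:*/13}
Op 2: register job_D */18 -> active={job_B:*/13, job_D:*/18}
Op 3: register job_B */6 -> active={job_B:*/6, job_D:*/18}
Op 4: register job_B */19 -> active={job_B:*/19, job_D:*/18}
Op 5: unregister job_B -> active={job_D:*/18}
Op 6: register job_C */2 -> active={job_C:*/2, job_D:*/18}
Op 7: unregister job_D -> active={job_C:*/2}
Op 8: unregister job_C -> active={}
Op 9: register job_C */11 -> active={job_C:*/11}
Op 10: register job_B */4 -> active={job_B:*/4, job_C:*/11}
Op 11: register job_D */2 -> active={job_B:*/4, job_C:*/11, job_D:*/2}
  job_B: interval 4, next fire after T=153 is 156
  job_C: interval 11, next fire after T=153 is 154
  job_D: interval 2, next fire after T=153 is 154
Earliest fire time = 154 (job job_C)

Answer: 154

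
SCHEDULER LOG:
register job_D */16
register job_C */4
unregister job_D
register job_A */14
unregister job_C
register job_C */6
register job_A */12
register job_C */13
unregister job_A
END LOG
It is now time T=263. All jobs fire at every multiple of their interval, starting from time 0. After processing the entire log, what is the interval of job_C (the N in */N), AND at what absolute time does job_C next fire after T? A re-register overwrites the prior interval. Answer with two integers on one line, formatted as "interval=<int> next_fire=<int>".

Answer: interval=13 next_fire=273

Derivation:
Op 1: register job_D */16 -> active={job_D:*/16}
Op 2: register job_C */4 -> active={job_C:*/4, job_D:*/16}
Op 3: unregister job_D -> active={job_C:*/4}
Op 4: register job_A */14 -> active={job_A:*/14, job_C:*/4}
Op 5: unregister job_C -> active={job_A:*/14}
Op 6: register job_C */6 -> active={job_A:*/14, job_C:*/6}
Op 7: register job_A */12 -> active={job_A:*/12, job_C:*/6}
Op 8: register job_C */13 -> active={job_A:*/12, job_C:*/13}
Op 9: unregister job_A -> active={job_C:*/13}
Final interval of job_C = 13
Next fire of job_C after T=263: (263//13+1)*13 = 273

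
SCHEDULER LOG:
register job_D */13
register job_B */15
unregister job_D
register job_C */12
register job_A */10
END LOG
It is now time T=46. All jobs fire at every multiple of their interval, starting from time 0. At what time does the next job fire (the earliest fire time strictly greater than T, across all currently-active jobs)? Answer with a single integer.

Answer: 48

Derivation:
Op 1: register job_D */13 -> active={job_D:*/13}
Op 2: register job_B */15 -> active={job_B:*/15, job_D:*/13}
Op 3: unregister job_D -> active={job_B:*/15}
Op 4: register job_C */12 -> active={job_B:*/15, job_C:*/12}
Op 5: register job_A */10 -> active={job_A:*/10, job_B:*/15, job_C:*/12}
  job_A: interval 10, next fire after T=46 is 50
  job_B: interval 15, next fire after T=46 is 60
  job_C: interval 12, next fire after T=46 is 48
Earliest fire time = 48 (job job_C)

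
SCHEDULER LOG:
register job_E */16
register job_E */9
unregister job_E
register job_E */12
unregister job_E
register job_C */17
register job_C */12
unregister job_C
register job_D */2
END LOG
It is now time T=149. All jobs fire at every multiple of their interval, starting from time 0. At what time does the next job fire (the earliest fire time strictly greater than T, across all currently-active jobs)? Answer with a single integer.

Answer: 150

Derivation:
Op 1: register job_E */16 -> active={job_E:*/16}
Op 2: register job_E */9 -> active={job_E:*/9}
Op 3: unregister job_E -> active={}
Op 4: register job_E */12 -> active={job_E:*/12}
Op 5: unregister job_E -> active={}
Op 6: register job_C */17 -> active={job_C:*/17}
Op 7: register job_C */12 -> active={job_C:*/12}
Op 8: unregister job_C -> active={}
Op 9: register job_D */2 -> active={job_D:*/2}
  job_D: interval 2, next fire after T=149 is 150
Earliest fire time = 150 (job job_D)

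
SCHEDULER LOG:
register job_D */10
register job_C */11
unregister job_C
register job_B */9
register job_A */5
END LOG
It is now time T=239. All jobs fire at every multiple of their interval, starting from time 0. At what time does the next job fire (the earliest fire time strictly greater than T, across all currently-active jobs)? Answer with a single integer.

Op 1: register job_D */10 -> active={job_D:*/10}
Op 2: register job_C */11 -> active={job_C:*/11, job_D:*/10}
Op 3: unregister job_C -> active={job_D:*/10}
Op 4: register job_B */9 -> active={job_B:*/9, job_D:*/10}
Op 5: register job_A */5 -> active={job_A:*/5, job_B:*/9, job_D:*/10}
  job_A: interval 5, next fire after T=239 is 240
  job_B: interval 9, next fire after T=239 is 243
  job_D: interval 10, next fire after T=239 is 240
Earliest fire time = 240 (job job_A)

Answer: 240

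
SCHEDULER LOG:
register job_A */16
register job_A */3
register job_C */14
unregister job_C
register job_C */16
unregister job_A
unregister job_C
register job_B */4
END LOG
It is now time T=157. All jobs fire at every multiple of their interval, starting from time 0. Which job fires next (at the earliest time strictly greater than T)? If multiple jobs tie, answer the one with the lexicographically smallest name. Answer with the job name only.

Answer: job_B

Derivation:
Op 1: register job_A */16 -> active={job_A:*/16}
Op 2: register job_A */3 -> active={job_A:*/3}
Op 3: register job_C */14 -> active={job_A:*/3, job_C:*/14}
Op 4: unregister job_C -> active={job_A:*/3}
Op 5: register job_C */16 -> active={job_A:*/3, job_C:*/16}
Op 6: unregister job_A -> active={job_C:*/16}
Op 7: unregister job_C -> active={}
Op 8: register job_B */4 -> active={job_B:*/4}
  job_B: interval 4, next fire after T=157 is 160
Earliest = 160, winner (lex tiebreak) = job_B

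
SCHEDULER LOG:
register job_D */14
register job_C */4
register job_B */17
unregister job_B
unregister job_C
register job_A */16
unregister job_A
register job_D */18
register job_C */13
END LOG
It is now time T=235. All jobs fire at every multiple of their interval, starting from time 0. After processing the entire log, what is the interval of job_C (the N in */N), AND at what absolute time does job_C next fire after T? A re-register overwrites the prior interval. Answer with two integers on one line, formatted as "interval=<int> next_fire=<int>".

Op 1: register job_D */14 -> active={job_D:*/14}
Op 2: register job_C */4 -> active={job_C:*/4, job_D:*/14}
Op 3: register job_B */17 -> active={job_B:*/17, job_C:*/4, job_D:*/14}
Op 4: unregister job_B -> active={job_C:*/4, job_D:*/14}
Op 5: unregister job_C -> active={job_D:*/14}
Op 6: register job_A */16 -> active={job_A:*/16, job_D:*/14}
Op 7: unregister job_A -> active={job_D:*/14}
Op 8: register job_D */18 -> active={job_D:*/18}
Op 9: register job_C */13 -> active={job_C:*/13, job_D:*/18}
Final interval of job_C = 13
Next fire of job_C after T=235: (235//13+1)*13 = 247

Answer: interval=13 next_fire=247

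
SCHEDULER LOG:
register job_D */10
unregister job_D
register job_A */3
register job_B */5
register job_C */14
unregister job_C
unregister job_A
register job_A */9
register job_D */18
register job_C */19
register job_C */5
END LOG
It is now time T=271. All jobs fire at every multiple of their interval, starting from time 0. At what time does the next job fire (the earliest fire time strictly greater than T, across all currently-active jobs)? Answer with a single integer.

Op 1: register job_D */10 -> active={job_D:*/10}
Op 2: unregister job_D -> active={}
Op 3: register job_A */3 -> active={job_A:*/3}
Op 4: register job_B */5 -> active={job_A:*/3, job_B:*/5}
Op 5: register job_C */14 -> active={job_A:*/3, job_B:*/5, job_C:*/14}
Op 6: unregister job_C -> active={job_A:*/3, job_B:*/5}
Op 7: unregister job_A -> active={job_B:*/5}
Op 8: register job_A */9 -> active={job_A:*/9, job_B:*/5}
Op 9: register job_D */18 -> active={job_A:*/9, job_B:*/5, job_D:*/18}
Op 10: register job_C */19 -> active={job_A:*/9, job_B:*/5, job_C:*/19, job_D:*/18}
Op 11: register job_C */5 -> active={job_A:*/9, job_B:*/5, job_C:*/5, job_D:*/18}
  job_A: interval 9, next fire after T=271 is 279
  job_B: interval 5, next fire after T=271 is 275
  job_C: interval 5, next fire after T=271 is 275
  job_D: interval 18, next fire after T=271 is 288
Earliest fire time = 275 (job job_B)

Answer: 275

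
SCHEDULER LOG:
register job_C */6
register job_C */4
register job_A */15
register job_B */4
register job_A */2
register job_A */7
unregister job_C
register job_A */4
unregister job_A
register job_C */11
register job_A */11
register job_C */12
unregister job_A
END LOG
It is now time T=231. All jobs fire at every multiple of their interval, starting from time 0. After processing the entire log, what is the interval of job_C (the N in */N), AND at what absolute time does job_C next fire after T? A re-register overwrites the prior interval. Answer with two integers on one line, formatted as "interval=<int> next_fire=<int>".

Answer: interval=12 next_fire=240

Derivation:
Op 1: register job_C */6 -> active={job_C:*/6}
Op 2: register job_C */4 -> active={job_C:*/4}
Op 3: register job_A */15 -> active={job_A:*/15, job_C:*/4}
Op 4: register job_B */4 -> active={job_A:*/15, job_B:*/4, job_C:*/4}
Op 5: register job_A */2 -> active={job_A:*/2, job_B:*/4, job_C:*/4}
Op 6: register job_A */7 -> active={job_A:*/7, job_B:*/4, job_C:*/4}
Op 7: unregister job_C -> active={job_A:*/7, job_B:*/4}
Op 8: register job_A */4 -> active={job_A:*/4, job_B:*/4}
Op 9: unregister job_A -> active={job_B:*/4}
Op 10: register job_C */11 -> active={job_B:*/4, job_C:*/11}
Op 11: register job_A */11 -> active={job_A:*/11, job_B:*/4, job_C:*/11}
Op 12: register job_C */12 -> active={job_A:*/11, job_B:*/4, job_C:*/12}
Op 13: unregister job_A -> active={job_B:*/4, job_C:*/12}
Final interval of job_C = 12
Next fire of job_C after T=231: (231//12+1)*12 = 240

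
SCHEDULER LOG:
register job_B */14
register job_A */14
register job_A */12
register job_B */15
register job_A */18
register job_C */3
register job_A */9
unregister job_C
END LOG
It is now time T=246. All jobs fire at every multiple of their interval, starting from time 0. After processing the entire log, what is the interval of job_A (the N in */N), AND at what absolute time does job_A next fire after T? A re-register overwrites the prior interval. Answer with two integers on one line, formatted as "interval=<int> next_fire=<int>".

Answer: interval=9 next_fire=252

Derivation:
Op 1: register job_B */14 -> active={job_B:*/14}
Op 2: register job_A */14 -> active={job_A:*/14, job_B:*/14}
Op 3: register job_A */12 -> active={job_A:*/12, job_B:*/14}
Op 4: register job_B */15 -> active={job_A:*/12, job_B:*/15}
Op 5: register job_A */18 -> active={job_A:*/18, job_B:*/15}
Op 6: register job_C */3 -> active={job_A:*/18, job_B:*/15, job_C:*/3}
Op 7: register job_A */9 -> active={job_A:*/9, job_B:*/15, job_C:*/3}
Op 8: unregister job_C -> active={job_A:*/9, job_B:*/15}
Final interval of job_A = 9
Next fire of job_A after T=246: (246//9+1)*9 = 252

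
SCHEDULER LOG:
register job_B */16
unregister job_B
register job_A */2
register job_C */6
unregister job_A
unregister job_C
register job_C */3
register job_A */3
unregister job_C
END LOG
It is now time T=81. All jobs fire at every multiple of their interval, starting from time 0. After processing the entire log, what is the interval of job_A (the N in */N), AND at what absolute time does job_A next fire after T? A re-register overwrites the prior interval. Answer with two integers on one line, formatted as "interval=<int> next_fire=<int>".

Answer: interval=3 next_fire=84

Derivation:
Op 1: register job_B */16 -> active={job_B:*/16}
Op 2: unregister job_B -> active={}
Op 3: register job_A */2 -> active={job_A:*/2}
Op 4: register job_C */6 -> active={job_A:*/2, job_C:*/6}
Op 5: unregister job_A -> active={job_C:*/6}
Op 6: unregister job_C -> active={}
Op 7: register job_C */3 -> active={job_C:*/3}
Op 8: register job_A */3 -> active={job_A:*/3, job_C:*/3}
Op 9: unregister job_C -> active={job_A:*/3}
Final interval of job_A = 3
Next fire of job_A after T=81: (81//3+1)*3 = 84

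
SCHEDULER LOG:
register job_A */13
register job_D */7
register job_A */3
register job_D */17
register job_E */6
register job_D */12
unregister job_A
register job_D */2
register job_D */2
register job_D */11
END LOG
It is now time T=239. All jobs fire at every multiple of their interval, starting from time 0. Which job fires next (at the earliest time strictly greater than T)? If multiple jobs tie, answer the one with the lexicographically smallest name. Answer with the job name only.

Answer: job_E

Derivation:
Op 1: register job_A */13 -> active={job_A:*/13}
Op 2: register job_D */7 -> active={job_A:*/13, job_D:*/7}
Op 3: register job_A */3 -> active={job_A:*/3, job_D:*/7}
Op 4: register job_D */17 -> active={job_A:*/3, job_D:*/17}
Op 5: register job_E */6 -> active={job_A:*/3, job_D:*/17, job_E:*/6}
Op 6: register job_D */12 -> active={job_A:*/3, job_D:*/12, job_E:*/6}
Op 7: unregister job_A -> active={job_D:*/12, job_E:*/6}
Op 8: register job_D */2 -> active={job_D:*/2, job_E:*/6}
Op 9: register job_D */2 -> active={job_D:*/2, job_E:*/6}
Op 10: register job_D */11 -> active={job_D:*/11, job_E:*/6}
  job_D: interval 11, next fire after T=239 is 242
  job_E: interval 6, next fire after T=239 is 240
Earliest = 240, winner (lex tiebreak) = job_E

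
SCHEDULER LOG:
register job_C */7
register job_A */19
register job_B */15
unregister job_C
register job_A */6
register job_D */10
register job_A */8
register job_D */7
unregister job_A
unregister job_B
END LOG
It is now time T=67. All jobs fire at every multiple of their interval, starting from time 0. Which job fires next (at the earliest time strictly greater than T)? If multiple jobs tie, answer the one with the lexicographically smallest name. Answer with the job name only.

Op 1: register job_C */7 -> active={job_C:*/7}
Op 2: register job_A */19 -> active={job_A:*/19, job_C:*/7}
Op 3: register job_B */15 -> active={job_A:*/19, job_B:*/15, job_C:*/7}
Op 4: unregister job_C -> active={job_A:*/19, job_B:*/15}
Op 5: register job_A */6 -> active={job_A:*/6, job_B:*/15}
Op 6: register job_D */10 -> active={job_A:*/6, job_B:*/15, job_D:*/10}
Op 7: register job_A */8 -> active={job_A:*/8, job_B:*/15, job_D:*/10}
Op 8: register job_D */7 -> active={job_A:*/8, job_B:*/15, job_D:*/7}
Op 9: unregister job_A -> active={job_B:*/15, job_D:*/7}
Op 10: unregister job_B -> active={job_D:*/7}
  job_D: interval 7, next fire after T=67 is 70
Earliest = 70, winner (lex tiebreak) = job_D

Answer: job_D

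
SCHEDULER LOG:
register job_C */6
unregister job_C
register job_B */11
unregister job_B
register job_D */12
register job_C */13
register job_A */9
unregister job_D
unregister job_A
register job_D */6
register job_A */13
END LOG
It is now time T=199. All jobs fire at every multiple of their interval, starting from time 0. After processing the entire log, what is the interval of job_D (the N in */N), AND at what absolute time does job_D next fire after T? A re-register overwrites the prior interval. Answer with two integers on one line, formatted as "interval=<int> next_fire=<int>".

Answer: interval=6 next_fire=204

Derivation:
Op 1: register job_C */6 -> active={job_C:*/6}
Op 2: unregister job_C -> active={}
Op 3: register job_B */11 -> active={job_B:*/11}
Op 4: unregister job_B -> active={}
Op 5: register job_D */12 -> active={job_D:*/12}
Op 6: register job_C */13 -> active={job_C:*/13, job_D:*/12}
Op 7: register job_A */9 -> active={job_A:*/9, job_C:*/13, job_D:*/12}
Op 8: unregister job_D -> active={job_A:*/9, job_C:*/13}
Op 9: unregister job_A -> active={job_C:*/13}
Op 10: register job_D */6 -> active={job_C:*/13, job_D:*/6}
Op 11: register job_A */13 -> active={job_A:*/13, job_C:*/13, job_D:*/6}
Final interval of job_D = 6
Next fire of job_D after T=199: (199//6+1)*6 = 204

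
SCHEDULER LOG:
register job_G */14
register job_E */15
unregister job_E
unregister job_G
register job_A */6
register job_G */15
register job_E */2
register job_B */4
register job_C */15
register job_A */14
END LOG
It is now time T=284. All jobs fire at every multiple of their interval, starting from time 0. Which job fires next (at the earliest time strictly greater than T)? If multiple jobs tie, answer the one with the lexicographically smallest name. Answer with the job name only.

Op 1: register job_G */14 -> active={job_G:*/14}
Op 2: register job_E */15 -> active={job_E:*/15, job_G:*/14}
Op 3: unregister job_E -> active={job_G:*/14}
Op 4: unregister job_G -> active={}
Op 5: register job_A */6 -> active={job_A:*/6}
Op 6: register job_G */15 -> active={job_A:*/6, job_G:*/15}
Op 7: register job_E */2 -> active={job_A:*/6, job_E:*/2, job_G:*/15}
Op 8: register job_B */4 -> active={job_A:*/6, job_B:*/4, job_E:*/2, job_G:*/15}
Op 9: register job_C */15 -> active={job_A:*/6, job_B:*/4, job_C:*/15, job_E:*/2, job_G:*/15}
Op 10: register job_A */14 -> active={job_A:*/14, job_B:*/4, job_C:*/15, job_E:*/2, job_G:*/15}
  job_A: interval 14, next fire after T=284 is 294
  job_B: interval 4, next fire after T=284 is 288
  job_C: interval 15, next fire after T=284 is 285
  job_E: interval 2, next fire after T=284 is 286
  job_G: interval 15, next fire after T=284 is 285
Earliest = 285, winner (lex tiebreak) = job_C

Answer: job_C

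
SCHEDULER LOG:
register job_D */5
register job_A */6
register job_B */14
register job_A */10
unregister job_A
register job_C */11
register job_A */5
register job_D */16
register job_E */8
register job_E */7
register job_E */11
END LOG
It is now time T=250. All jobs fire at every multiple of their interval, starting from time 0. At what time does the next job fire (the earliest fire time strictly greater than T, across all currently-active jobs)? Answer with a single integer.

Op 1: register job_D */5 -> active={job_D:*/5}
Op 2: register job_A */6 -> active={job_A:*/6, job_D:*/5}
Op 3: register job_B */14 -> active={job_A:*/6, job_B:*/14, job_D:*/5}
Op 4: register job_A */10 -> active={job_A:*/10, job_B:*/14, job_D:*/5}
Op 5: unregister job_A -> active={job_B:*/14, job_D:*/5}
Op 6: register job_C */11 -> active={job_B:*/14, job_C:*/11, job_D:*/5}
Op 7: register job_A */5 -> active={job_A:*/5, job_B:*/14, job_C:*/11, job_D:*/5}
Op 8: register job_D */16 -> active={job_A:*/5, job_B:*/14, job_C:*/11, job_D:*/16}
Op 9: register job_E */8 -> active={job_A:*/5, job_B:*/14, job_C:*/11, job_D:*/16, job_E:*/8}
Op 10: register job_E */7 -> active={job_A:*/5, job_B:*/14, job_C:*/11, job_D:*/16, job_E:*/7}
Op 11: register job_E */11 -> active={job_A:*/5, job_B:*/14, job_C:*/11, job_D:*/16, job_E:*/11}
  job_A: interval 5, next fire after T=250 is 255
  job_B: interval 14, next fire after T=250 is 252
  job_C: interval 11, next fire after T=250 is 253
  job_D: interval 16, next fire after T=250 is 256
  job_E: interval 11, next fire after T=250 is 253
Earliest fire time = 252 (job job_B)

Answer: 252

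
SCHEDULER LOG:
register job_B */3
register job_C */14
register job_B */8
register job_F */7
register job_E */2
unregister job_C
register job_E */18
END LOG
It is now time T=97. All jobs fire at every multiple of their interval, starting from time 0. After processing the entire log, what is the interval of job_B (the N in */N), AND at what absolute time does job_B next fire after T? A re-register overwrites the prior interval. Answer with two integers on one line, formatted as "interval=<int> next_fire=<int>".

Op 1: register job_B */3 -> active={job_B:*/3}
Op 2: register job_C */14 -> active={job_B:*/3, job_C:*/14}
Op 3: register job_B */8 -> active={job_B:*/8, job_C:*/14}
Op 4: register job_F */7 -> active={job_B:*/8, job_C:*/14, job_F:*/7}
Op 5: register job_E */2 -> active={job_B:*/8, job_C:*/14, job_E:*/2, job_F:*/7}
Op 6: unregister job_C -> active={job_B:*/8, job_E:*/2, job_F:*/7}
Op 7: register job_E */18 -> active={job_B:*/8, job_E:*/18, job_F:*/7}
Final interval of job_B = 8
Next fire of job_B after T=97: (97//8+1)*8 = 104

Answer: interval=8 next_fire=104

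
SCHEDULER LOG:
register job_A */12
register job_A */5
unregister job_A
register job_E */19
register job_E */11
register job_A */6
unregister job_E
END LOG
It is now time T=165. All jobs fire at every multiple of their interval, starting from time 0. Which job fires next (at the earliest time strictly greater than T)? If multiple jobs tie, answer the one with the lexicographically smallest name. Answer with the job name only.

Answer: job_A

Derivation:
Op 1: register job_A */12 -> active={job_A:*/12}
Op 2: register job_A */5 -> active={job_A:*/5}
Op 3: unregister job_A -> active={}
Op 4: register job_E */19 -> active={job_E:*/19}
Op 5: register job_E */11 -> active={job_E:*/11}
Op 6: register job_A */6 -> active={job_A:*/6, job_E:*/11}
Op 7: unregister job_E -> active={job_A:*/6}
  job_A: interval 6, next fire after T=165 is 168
Earliest = 168, winner (lex tiebreak) = job_A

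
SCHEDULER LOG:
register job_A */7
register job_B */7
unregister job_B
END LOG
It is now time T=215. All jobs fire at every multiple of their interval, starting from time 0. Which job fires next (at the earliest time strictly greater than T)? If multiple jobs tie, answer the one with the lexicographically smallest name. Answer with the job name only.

Answer: job_A

Derivation:
Op 1: register job_A */7 -> active={job_A:*/7}
Op 2: register job_B */7 -> active={job_A:*/7, job_B:*/7}
Op 3: unregister job_B -> active={job_A:*/7}
  job_A: interval 7, next fire after T=215 is 217
Earliest = 217, winner (lex tiebreak) = job_A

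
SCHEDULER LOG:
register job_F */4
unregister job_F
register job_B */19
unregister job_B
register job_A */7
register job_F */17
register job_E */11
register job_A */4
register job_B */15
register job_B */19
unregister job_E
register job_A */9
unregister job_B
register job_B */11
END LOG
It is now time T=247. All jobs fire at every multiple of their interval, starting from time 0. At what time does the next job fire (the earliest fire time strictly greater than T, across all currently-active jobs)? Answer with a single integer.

Op 1: register job_F */4 -> active={job_F:*/4}
Op 2: unregister job_F -> active={}
Op 3: register job_B */19 -> active={job_B:*/19}
Op 4: unregister job_B -> active={}
Op 5: register job_A */7 -> active={job_A:*/7}
Op 6: register job_F */17 -> active={job_A:*/7, job_F:*/17}
Op 7: register job_E */11 -> active={job_A:*/7, job_E:*/11, job_F:*/17}
Op 8: register job_A */4 -> active={job_A:*/4, job_E:*/11, job_F:*/17}
Op 9: register job_B */15 -> active={job_A:*/4, job_B:*/15, job_E:*/11, job_F:*/17}
Op 10: register job_B */19 -> active={job_A:*/4, job_B:*/19, job_E:*/11, job_F:*/17}
Op 11: unregister job_E -> active={job_A:*/4, job_B:*/19, job_F:*/17}
Op 12: register job_A */9 -> active={job_A:*/9, job_B:*/19, job_F:*/17}
Op 13: unregister job_B -> active={job_A:*/9, job_F:*/17}
Op 14: register job_B */11 -> active={job_A:*/9, job_B:*/11, job_F:*/17}
  job_A: interval 9, next fire after T=247 is 252
  job_B: interval 11, next fire after T=247 is 253
  job_F: interval 17, next fire after T=247 is 255
Earliest fire time = 252 (job job_A)

Answer: 252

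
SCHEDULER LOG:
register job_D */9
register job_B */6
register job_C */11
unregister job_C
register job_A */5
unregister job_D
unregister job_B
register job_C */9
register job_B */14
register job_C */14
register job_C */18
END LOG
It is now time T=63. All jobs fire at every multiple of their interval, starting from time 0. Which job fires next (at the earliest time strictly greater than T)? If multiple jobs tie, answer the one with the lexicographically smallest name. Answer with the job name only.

Op 1: register job_D */9 -> active={job_D:*/9}
Op 2: register job_B */6 -> active={job_B:*/6, job_D:*/9}
Op 3: register job_C */11 -> active={job_B:*/6, job_C:*/11, job_D:*/9}
Op 4: unregister job_C -> active={job_B:*/6, job_D:*/9}
Op 5: register job_A */5 -> active={job_A:*/5, job_B:*/6, job_D:*/9}
Op 6: unregister job_D -> active={job_A:*/5, job_B:*/6}
Op 7: unregister job_B -> active={job_A:*/5}
Op 8: register job_C */9 -> active={job_A:*/5, job_C:*/9}
Op 9: register job_B */14 -> active={job_A:*/5, job_B:*/14, job_C:*/9}
Op 10: register job_C */14 -> active={job_A:*/5, job_B:*/14, job_C:*/14}
Op 11: register job_C */18 -> active={job_A:*/5, job_B:*/14, job_C:*/18}
  job_A: interval 5, next fire after T=63 is 65
  job_B: interval 14, next fire after T=63 is 70
  job_C: interval 18, next fire after T=63 is 72
Earliest = 65, winner (lex tiebreak) = job_A

Answer: job_A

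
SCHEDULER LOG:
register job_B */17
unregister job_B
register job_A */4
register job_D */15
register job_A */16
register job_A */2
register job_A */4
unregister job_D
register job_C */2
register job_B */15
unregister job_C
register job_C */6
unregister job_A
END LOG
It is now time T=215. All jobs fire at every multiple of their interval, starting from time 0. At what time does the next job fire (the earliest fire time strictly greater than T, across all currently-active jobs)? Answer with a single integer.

Answer: 216

Derivation:
Op 1: register job_B */17 -> active={job_B:*/17}
Op 2: unregister job_B -> active={}
Op 3: register job_A */4 -> active={job_A:*/4}
Op 4: register job_D */15 -> active={job_A:*/4, job_D:*/15}
Op 5: register job_A */16 -> active={job_A:*/16, job_D:*/15}
Op 6: register job_A */2 -> active={job_A:*/2, job_D:*/15}
Op 7: register job_A */4 -> active={job_A:*/4, job_D:*/15}
Op 8: unregister job_D -> active={job_A:*/4}
Op 9: register job_C */2 -> active={job_A:*/4, job_C:*/2}
Op 10: register job_B */15 -> active={job_A:*/4, job_B:*/15, job_C:*/2}
Op 11: unregister job_C -> active={job_A:*/4, job_B:*/15}
Op 12: register job_C */6 -> active={job_A:*/4, job_B:*/15, job_C:*/6}
Op 13: unregister job_A -> active={job_B:*/15, job_C:*/6}
  job_B: interval 15, next fire after T=215 is 225
  job_C: interval 6, next fire after T=215 is 216
Earliest fire time = 216 (job job_C)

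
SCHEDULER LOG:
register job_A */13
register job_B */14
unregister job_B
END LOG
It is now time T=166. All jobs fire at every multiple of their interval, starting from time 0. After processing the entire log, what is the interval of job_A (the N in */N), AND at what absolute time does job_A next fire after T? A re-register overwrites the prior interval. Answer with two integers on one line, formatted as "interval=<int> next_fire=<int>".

Op 1: register job_A */13 -> active={job_A:*/13}
Op 2: register job_B */14 -> active={job_A:*/13, job_B:*/14}
Op 3: unregister job_B -> active={job_A:*/13}
Final interval of job_A = 13
Next fire of job_A after T=166: (166//13+1)*13 = 169

Answer: interval=13 next_fire=169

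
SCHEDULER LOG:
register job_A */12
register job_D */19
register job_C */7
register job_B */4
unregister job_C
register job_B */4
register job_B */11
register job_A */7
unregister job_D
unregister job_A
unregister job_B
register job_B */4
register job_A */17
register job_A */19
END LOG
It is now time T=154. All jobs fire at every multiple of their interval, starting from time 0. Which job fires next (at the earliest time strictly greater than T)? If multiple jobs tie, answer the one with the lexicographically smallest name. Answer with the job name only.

Op 1: register job_A */12 -> active={job_A:*/12}
Op 2: register job_D */19 -> active={job_A:*/12, job_D:*/19}
Op 3: register job_C */7 -> active={job_A:*/12, job_C:*/7, job_D:*/19}
Op 4: register job_B */4 -> active={job_A:*/12, job_B:*/4, job_C:*/7, job_D:*/19}
Op 5: unregister job_C -> active={job_A:*/12, job_B:*/4, job_D:*/19}
Op 6: register job_B */4 -> active={job_A:*/12, job_B:*/4, job_D:*/19}
Op 7: register job_B */11 -> active={job_A:*/12, job_B:*/11, job_D:*/19}
Op 8: register job_A */7 -> active={job_A:*/7, job_B:*/11, job_D:*/19}
Op 9: unregister job_D -> active={job_A:*/7, job_B:*/11}
Op 10: unregister job_A -> active={job_B:*/11}
Op 11: unregister job_B -> active={}
Op 12: register job_B */4 -> active={job_B:*/4}
Op 13: register job_A */17 -> active={job_A:*/17, job_B:*/4}
Op 14: register job_A */19 -> active={job_A:*/19, job_B:*/4}
  job_A: interval 19, next fire after T=154 is 171
  job_B: interval 4, next fire after T=154 is 156
Earliest = 156, winner (lex tiebreak) = job_B

Answer: job_B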